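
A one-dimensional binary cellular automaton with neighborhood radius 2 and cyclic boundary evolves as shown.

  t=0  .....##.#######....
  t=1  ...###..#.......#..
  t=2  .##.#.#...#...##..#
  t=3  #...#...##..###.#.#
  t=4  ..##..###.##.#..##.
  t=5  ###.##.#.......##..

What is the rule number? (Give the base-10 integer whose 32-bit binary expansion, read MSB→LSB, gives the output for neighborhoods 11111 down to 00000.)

  ##### -> .   bit 31 = 0  t=0,i=10
  ####. -> .   bit 30 = 0  t=0,i=13
  ###.# -> .   bit 29 = 0  t=3,i=14
  ###.. -> .   bit 28 = 0  t=0,i=14
  ##.## -> .   bit 27 = 0  t=0,i=7
  ##.#. -> .   bit 26 = 0  t=2,i=3
  ##..# -> #   bit 25 = 1  t=1,i=6
  ##... -> .   bit 24 = 0  t=0,i=15
  #.### -> #   bit 23 = 1  t=0,i=8
  #.##. -> .   bit 22 = 0  t=2,i=1
  #.#.# -> #   bit 21 = 1  t=2,i=4
  #.#.. -> .   bit 20 = 0  t=2,i=6
  #..## -> #   bit 19 = 1  t=3,i=11
  #..#. -> .   bit 18 = 0  t=1,i=7
  #...# -> #   bit 17 = 1  t=2,i=8
  #.... -> #   bit 16 = 1  t=0,i=16
  .#### -> .   bit 15 = 0  t=0,i=9
  .###. -> #   bit 14 = 1  t=1,i=4
  .##.# -> .   bit 13 = 0  t=0,i=6
  .##.. -> .   bit 12 = 0  t=2,i=15
  .#.## -> #   bit 11 = 1  t=2,i=0
  .#.#. -> .   bit 10 = 0  t=2,i=5
  .#..# -> .   bit 9 = 0  t=4,i=14
  .#... -> .   bit 8 = 0  t=1,i=9
  ..### -> .   bit 7 = 0  t=1,i=3
  ..##. -> #   bit 6 = 1  t=0,i=5
  ..#.# -> #   bit 5 = 1  t=2,i=18
  ..#.. -> .   bit 4 = 0  t=1,i=8
  ...## -> #   bit 3 = 1  t=0,i=4
  ...#. -> #   bit 2 = 1  t=1,i=15
  ....# -> #   bit 1 = 1  t=0,i=3
  ..... -> .   bit 0 = 0  t=0,i=0
  bits 00000010101010110100100001101110 = 44779630

44779630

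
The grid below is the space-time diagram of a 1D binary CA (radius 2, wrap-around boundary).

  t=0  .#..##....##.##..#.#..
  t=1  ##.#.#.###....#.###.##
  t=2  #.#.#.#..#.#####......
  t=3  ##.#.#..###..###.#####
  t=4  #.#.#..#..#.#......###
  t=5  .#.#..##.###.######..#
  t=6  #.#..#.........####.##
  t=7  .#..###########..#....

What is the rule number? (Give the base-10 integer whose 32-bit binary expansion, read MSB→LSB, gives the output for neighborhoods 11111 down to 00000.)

3557760319

  #####|#  b31=1 t=2,i=13
  ####.|#  b30=1 t=1,i=0
  ###.#|.  b29=0 t=1,i=1
  ###..|#  b28=1 t=1,i=9
  ##.##|.  b27=0 t=0,i=12
  ##.#.|#  b26=1 t=1,i=2
  ##..#|.  b25=0 t=0,i=15
  ##...|.  b24=0 t=0,i=6
  #.###|.  b23=0 t=1,i=7
  #.##.|.  b22=0 t=0,i=13
  #.#.#|.  b21=0 t=1,i=3
  #.#..|.  b20=0 t=0,i=19
  #..##|#  b19=1 t=0,i=3
  #..#.|#  b18=1 t=0,i=16
  #...#|#  b17=1 t=0,i=21
  #....|#  b16=1 t=0,i=7
  .####|.  b15=0 t=1,i=21
  .###.|.  b14=0 t=1,i=8
  .##.#|.  b13=0 t=0,i=11
  .##..|#  b12=1 t=0,i=5
  .#.##|#  b11=1 t=1,i=6
  .#.#.|#  b10=1 t=0,i=18
  .#..#|.  b9=0 t=0,i=2
  .#...|#  b8=1 t=0,i=20
  ..###|.  b7=0 t=3,i=8
  ..##.|.  b6=0 t=0,i=4
  ..#.#|#  b5=1 t=0,i=17
  ..#..|#  b4=1 t=0,i=1
  ...##|#  b3=1 t=0,i=9
  ...#.|#  b2=1 t=0,i=0
  ....#|#  b1=1 t=0,i=8
  .....|#  b0=1 t=2,i=18
  bits 11010100000011110001110100111111 = 3557760319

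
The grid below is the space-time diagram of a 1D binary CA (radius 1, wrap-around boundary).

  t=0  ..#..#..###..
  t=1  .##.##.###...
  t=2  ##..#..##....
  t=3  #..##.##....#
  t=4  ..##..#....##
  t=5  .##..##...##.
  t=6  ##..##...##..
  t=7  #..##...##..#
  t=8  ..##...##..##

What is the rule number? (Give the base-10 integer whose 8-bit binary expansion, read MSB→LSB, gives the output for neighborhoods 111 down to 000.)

142

  ### -> #   bit 7 = 1  t=0,i=9
  ##. -> .   bit 6 = 0  t=0,i=10
  #.# -> .   bit 5 = 0  t=1,i=3
  #.. -> .   bit 4 = 0  t=0,i=3
  .## -> #   bit 3 = 1  t=0,i=8
  .#. -> #   bit 2 = 1  t=0,i=2
  ..# -> #   bit 1 = 1  t=0,i=1
  ... -> .   bit 0 = 0  t=0,i=0
  bits 10001110 = 142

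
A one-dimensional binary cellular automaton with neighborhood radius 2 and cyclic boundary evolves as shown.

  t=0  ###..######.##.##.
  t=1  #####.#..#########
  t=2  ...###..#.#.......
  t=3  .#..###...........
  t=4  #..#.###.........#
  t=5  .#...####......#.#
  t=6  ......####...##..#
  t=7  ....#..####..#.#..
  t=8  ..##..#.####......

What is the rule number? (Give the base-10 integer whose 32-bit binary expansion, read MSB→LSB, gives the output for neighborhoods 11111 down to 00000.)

2145968198

  ##### -> .   bit 31 = 0  t=0,i=7
  ####. -> #   bit 30 = 1  t=0,i=9
  ###.# -> #   bit 29 = 1  t=0,i=10
  ###.. -> #   bit 28 = 1  t=0,i=2
  ##.## -> #   bit 27 = 1  t=0,i=11
  ##.#. -> #   bit 26 = 1  t=1,i=5
  ##..# -> #   bit 25 = 1  t=0,i=3
  ##... -> #   bit 24 = 1  t=3,i=7
  #.### -> #   bit 23 = 1  t=0,i=0
  #.##. -> #   bit 22 = 1  t=0,i=12
  #.#.# -> #   bit 21 = 1  t=5,i=17
  #.#.. -> .   bit 20 = 0  t=1,i=6
  #..## -> #   bit 19 = 1  t=0,i=4
  #..#. -> .   bit 18 = 0  t=2,i=7
  #...# -> .   bit 17 = 0  t=5,i=3
  #.... -> .   bit 16 = 0  t=2,i=12
  .#### -> #   bit 15 = 1  t=0,i=6
  .###. -> #   bit 14 = 1  t=0,i=1
  .##.# -> #   bit 13 = 1  t=0,i=13
  .##.. -> .   bit 12 = 0  t=4,i=0
  .#.## -> .   bit 11 = 0  t=4,i=4
  .#.#. -> .   bit 10 = 0  t=2,i=9
  .#..# -> .   bit 9 = 0  t=1,i=7
  .#... -> .   bit 8 = 0  t=2,i=11
  ..### -> .   bit 7 = 0  t=0,i=5
  ..##. -> #   bit 6 = 1  t=4,i=17
  ..#.# -> .   bit 5 = 0  t=2,i=8
  ..#.. -> .   bit 4 = 0  t=3,i=1
  ...## -> .   bit 3 = 0  t=2,i=2
  ...#. -> #   bit 2 = 1  t=3,i=0
  ....# -> #   bit 1 = 1  t=2,i=1
  ..... -> .   bit 0 = 0  t=2,i=0
  bits 01111111111010001110000001000110 = 2145968198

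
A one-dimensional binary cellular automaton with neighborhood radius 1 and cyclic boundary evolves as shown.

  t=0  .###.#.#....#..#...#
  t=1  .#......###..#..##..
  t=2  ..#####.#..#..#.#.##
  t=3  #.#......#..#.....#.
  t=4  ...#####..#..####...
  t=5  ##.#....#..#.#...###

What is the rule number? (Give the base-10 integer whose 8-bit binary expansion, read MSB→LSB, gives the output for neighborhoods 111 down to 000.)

25

  [7] ### => .  t=0,i=2
  [6] ##. => .  t=0,i=3
  [5] #.# => .  t=0,i=0
  [4] #.. => #  t=0,i=8
  [3] .## => #  t=0,i=1
  [2] .#. => .  t=0,i=5
  [1] ..# => .  t=0,i=11
  [0] ... => #  t=0,i=9
  bits 00011001 = 25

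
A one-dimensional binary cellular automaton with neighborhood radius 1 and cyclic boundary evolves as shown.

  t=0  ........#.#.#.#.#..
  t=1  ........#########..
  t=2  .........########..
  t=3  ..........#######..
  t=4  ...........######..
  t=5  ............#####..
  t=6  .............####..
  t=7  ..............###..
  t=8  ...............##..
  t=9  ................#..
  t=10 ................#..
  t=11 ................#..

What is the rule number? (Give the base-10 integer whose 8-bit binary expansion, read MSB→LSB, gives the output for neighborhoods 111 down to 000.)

228

  ### -> #   bit 7 = 1  t=1,i=9
  ##. -> #   bit 6 = 1  t=1,i=16
  #.# -> #   bit 5 = 1  t=0,i=9
  #.. -> .   bit 4 = 0  t=0,i=17
  .## -> .   bit 3 = 0  t=1,i=8
  .#. -> #   bit 2 = 1  t=0,i=8
  ..# -> .   bit 1 = 0  t=0,i=7
  ... -> .   bit 0 = 0  t=0,i=0
  bits 11100100 = 228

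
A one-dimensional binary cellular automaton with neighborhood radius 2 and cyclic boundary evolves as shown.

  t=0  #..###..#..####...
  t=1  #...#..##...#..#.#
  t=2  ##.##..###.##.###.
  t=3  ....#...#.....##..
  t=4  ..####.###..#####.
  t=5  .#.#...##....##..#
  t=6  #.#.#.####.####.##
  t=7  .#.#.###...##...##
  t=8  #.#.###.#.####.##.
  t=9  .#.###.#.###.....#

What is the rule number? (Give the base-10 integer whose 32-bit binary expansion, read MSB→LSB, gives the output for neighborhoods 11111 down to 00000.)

2240077182

  nb #####: next=#  (t=4,i=14, bit31=1)
  nb ####.: next=.  (t=0,i=13, bit30=0)
  nb ###.#: next=.  (t=2,i=9, bit29=0)
  nb ###..: next=.  (t=0,i=5, bit28=0)
  nb ##.##: next=.  (t=2,i=2, bit27=0)
  nb ##.#.: next=#  (t=6,i=1, bit26=1)
  nb ##..#: next=.  (t=0,i=6, bit25=0)
  nb ##...: next=#  (t=0,i=15, bit24=1)
  nb #.###: next=#  (t=2,i=14, bit23=1)
  nb #.##.: next=.  (t=1,i=17, bit22=0)
  nb #.#.#: next=.  (t=5,i=1, bit21=0)
  nb #.#..: next=.  (t=5,i=3, bit20=0)
  nb #..##: next=.  (t=0,i=2, bit19=0)
  nb #..#.: next=#  (t=0,i=7, bit18=1)
  nb #...#: next=.  (t=0,i=16, bit17=0)
  nb #....: next=.  (t=3,i=10, bit16=0)
  nb .####: next=#  (t=0,i=12, bit15=1)
  nb .###.: next=#  (t=0,i=4, bit14=1)
  nb .##.#: next=.  (t=2,i=1, bit13=0)
  nb .##..: next=#  (t=1,i=0, bit12=1)
  nb .#.##: next=#  (t=1,i=16, bit11=1)
  nb .#.#.: next=#  (t=5,i=0, bit10=1)
  nb .#..#: next=.  (t=0,i=1, bit9=0)
  nb .#...: next=#  (t=3,i=5, bit8=1)
  nb ..###: next=.  (t=0,i=3, bit7=0)
  nb ..##.: next=#  (t=1,i=7, bit6=1)
  nb ..#.#: next=#  (t=1,i=15, bit5=1)
  nb ..#..: next=#  (t=0,i=0, bit4=1)
  nb ...##: next=#  (t=3,i=13, bit3=1)
  nb ...#.: next=#  (t=0,i=17, bit2=1)
  nb ....#: next=#  (t=3,i=2, bit1=1)
  nb .....: next=.  (t=3,i=0, bit0=0)
  bits 10000101100001001101110101111110 = 2240077182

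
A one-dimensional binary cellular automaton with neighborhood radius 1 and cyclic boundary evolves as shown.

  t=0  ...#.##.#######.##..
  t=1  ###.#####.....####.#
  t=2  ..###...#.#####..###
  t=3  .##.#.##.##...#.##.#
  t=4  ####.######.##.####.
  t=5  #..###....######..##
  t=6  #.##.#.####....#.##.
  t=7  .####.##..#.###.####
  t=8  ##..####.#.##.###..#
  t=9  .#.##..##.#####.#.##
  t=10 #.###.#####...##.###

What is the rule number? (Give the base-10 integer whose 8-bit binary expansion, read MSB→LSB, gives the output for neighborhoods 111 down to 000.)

  nb ###: next=.  (t=0,i=9, bit7=0)
  nb ##.: next=#  (t=0,i=6, bit6=1)
  nb #.#: next=#  (t=0,i=4, bit5=1)
  nb #..: next=.  (t=0,i=18, bit4=0)
  nb .##: next=#  (t=0,i=5, bit3=1)
  nb .#.: next=.  (t=0,i=3, bit2=0)
  nb ..#: next=#  (t=0,i=2, bit1=1)
  nb ...: next=#  (t=0,i=0, bit0=1)
  bits 01101011 = 107

107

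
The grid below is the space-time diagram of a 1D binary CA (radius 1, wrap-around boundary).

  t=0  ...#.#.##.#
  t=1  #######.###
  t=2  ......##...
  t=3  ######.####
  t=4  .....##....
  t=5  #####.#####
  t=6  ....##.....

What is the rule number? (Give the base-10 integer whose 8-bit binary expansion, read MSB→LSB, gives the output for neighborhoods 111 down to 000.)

119

  ### -> .   bit 7 = 0  t=1,i=0
  ##. -> #   bit 6 = 1  t=0,i=8
  #.# -> #   bit 5 = 1  t=0,i=4
  #.. -> #   bit 4 = 1  t=0,i=0
  .## -> .   bit 3 = 0  t=0,i=7
  .#. -> #   bit 2 = 1  t=0,i=3
  ..# -> #   bit 1 = 1  t=0,i=2
  ... -> #   bit 0 = 1  t=0,i=1
  bits 01110111 = 119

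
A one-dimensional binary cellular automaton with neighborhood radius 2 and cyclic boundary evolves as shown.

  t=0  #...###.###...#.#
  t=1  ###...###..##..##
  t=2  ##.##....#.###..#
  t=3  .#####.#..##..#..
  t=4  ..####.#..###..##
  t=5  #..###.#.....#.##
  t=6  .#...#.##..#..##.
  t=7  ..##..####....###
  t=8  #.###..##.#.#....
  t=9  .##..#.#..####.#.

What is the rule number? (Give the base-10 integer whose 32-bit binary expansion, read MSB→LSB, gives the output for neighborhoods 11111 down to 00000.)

  ##### -> #   bit 31 = 1  t=1,i=0
  ####. -> #   bit 30 = 1  t=1,i=1
  ###.# -> #   bit 29 = 1  t=0,i=6
  ###.. -> .   bit 28 = 0  t=0,i=10
  ##.## -> #   bit 27 = 1  t=0,i=7
  ##.#. -> .   bit 26 = 0  t=3,i=6
  ##..# -> #   bit 25 = 1  t=1,i=9
  ##... -> #   bit 24 = 1  t=0,i=1
  #.### -> #   bit 23 = 1  t=0,i=8
  #.##. -> #   bit 22 = 1  t=0,i=16
  #.#.# -> #   bit 21 = 1  t=8,i=10
  #.#.. -> #   bit 20 = 1  t=3,i=7
  #..## -> .   bit 19 = 0  t=1,i=10
  #..#. -> .   bit 18 = 0  t=3,i=13
  #...# -> #   bit 17 = 1  t=0,i=2
  #.... -> .   bit 16 = 0  t=2,i=6
  .#### -> #   bit 15 = 1  t=1,i=16
  .###. -> .   bit 14 = 0  t=0,i=5
  .##.# -> .   bit 13 = 0  t=8,i=8
  .##.. -> #   bit 12 = 1  t=0,i=0
  .#.## -> #   bit 11 = 1  t=0,i=15
  .#.#. -> #   bit 10 = 1  t=8,i=11
  .#..# -> .   bit 9 = 0  t=3,i=8
  .#... -> #   bit 8 = 1  t=3,i=15
  ..### -> .   bit 7 = 0  t=0,i=4
  ..##. -> #   bit 6 = 1  t=1,i=11
  ..#.# -> .   bit 5 = 0  t=0,i=14
  ..#.. -> .   bit 4 = 0  t=3,i=14
  ...## -> .   bit 3 = 0  t=0,i=3
  ...#. -> .   bit 2 = 0  t=0,i=13
  ....# -> #   bit 1 = 1  t=2,i=7
  ..... -> .   bit 0 = 0  t=5,i=10
  bits 11101011111100101001110101000010 = 3958545730

3958545730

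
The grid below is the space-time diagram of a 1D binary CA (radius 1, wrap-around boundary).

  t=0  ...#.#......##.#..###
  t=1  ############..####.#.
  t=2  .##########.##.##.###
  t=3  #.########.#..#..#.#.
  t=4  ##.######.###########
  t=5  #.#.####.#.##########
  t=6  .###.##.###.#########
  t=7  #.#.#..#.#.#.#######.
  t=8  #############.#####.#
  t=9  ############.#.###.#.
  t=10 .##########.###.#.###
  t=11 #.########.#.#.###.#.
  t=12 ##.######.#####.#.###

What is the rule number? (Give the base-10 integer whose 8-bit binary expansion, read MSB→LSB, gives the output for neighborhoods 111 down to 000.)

  ### -> #   bit 7 = 1  t=0,i=19
  ##. -> .   bit 6 = 0  t=0,i=13
  #.# -> #   bit 5 = 1  t=0,i=4
  #.. -> #   bit 4 = 1  t=0,i=0
  .## -> .   bit 3 = 0  t=0,i=12
  .#. -> #   bit 2 = 1  t=0,i=3
  ..# -> #   bit 1 = 1  t=0,i=2
  ... -> #   bit 0 = 1  t=0,i=1
  bits 10110111 = 183

183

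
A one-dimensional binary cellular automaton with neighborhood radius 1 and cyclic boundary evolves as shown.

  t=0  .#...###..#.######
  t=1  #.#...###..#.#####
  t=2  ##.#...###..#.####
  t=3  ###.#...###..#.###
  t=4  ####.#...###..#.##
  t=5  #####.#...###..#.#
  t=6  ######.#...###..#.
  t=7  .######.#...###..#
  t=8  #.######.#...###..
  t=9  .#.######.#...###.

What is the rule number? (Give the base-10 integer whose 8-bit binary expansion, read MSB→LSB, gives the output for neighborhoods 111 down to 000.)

240

  ### -> #   bit 7 = 1  t=0,i=6
  ##. -> #   bit 6 = 1  t=0,i=7
  #.# -> #   bit 5 = 1  t=0,i=0
  #.. -> #   bit 4 = 1  t=0,i=2
  .## -> .   bit 3 = 0  t=0,i=5
  .#. -> .   bit 2 = 0  t=0,i=1
  ..# -> .   bit 1 = 0  t=0,i=4
  ... -> .   bit 0 = 0  t=0,i=3
  bits 11110000 = 240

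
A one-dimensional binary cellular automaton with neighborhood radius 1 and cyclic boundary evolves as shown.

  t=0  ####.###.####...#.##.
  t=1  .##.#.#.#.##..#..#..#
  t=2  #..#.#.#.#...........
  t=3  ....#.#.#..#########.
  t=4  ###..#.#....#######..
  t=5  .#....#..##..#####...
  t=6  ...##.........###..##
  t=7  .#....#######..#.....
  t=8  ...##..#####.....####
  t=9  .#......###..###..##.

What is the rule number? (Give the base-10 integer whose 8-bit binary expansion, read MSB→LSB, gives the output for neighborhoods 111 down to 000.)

161

  ###|#  b7=1 t=0,i=1
  ##.|.  b6=0 t=0,i=3
  #.#|#  b5=1 t=0,i=4
  #..|.  b4=0 t=0,i=13
  .##|.  b3=0 t=0,i=0
  .#.|.  b2=0 t=0,i=16
  ..#|.  b1=0 t=0,i=15
  ...|#  b0=1 t=0,i=14
  bits 10100001 = 161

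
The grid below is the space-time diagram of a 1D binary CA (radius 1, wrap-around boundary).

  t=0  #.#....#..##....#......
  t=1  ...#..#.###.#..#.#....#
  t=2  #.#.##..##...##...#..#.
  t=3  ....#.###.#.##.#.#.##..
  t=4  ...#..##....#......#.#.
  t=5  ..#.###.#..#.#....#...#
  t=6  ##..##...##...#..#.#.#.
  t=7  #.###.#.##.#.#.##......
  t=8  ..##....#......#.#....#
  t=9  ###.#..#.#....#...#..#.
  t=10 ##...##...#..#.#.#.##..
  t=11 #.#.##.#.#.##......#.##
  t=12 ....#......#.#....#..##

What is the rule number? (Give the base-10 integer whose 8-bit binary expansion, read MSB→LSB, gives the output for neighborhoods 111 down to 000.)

154

  ### -> #   bit 7 = 1  t=1,i=9
  ##. -> .   bit 6 = 0  t=0,i=11
  #.# -> .   bit 5 = 0  t=0,i=1
  #.. -> #   bit 4 = 1  t=0,i=3
  .## -> #   bit 3 = 1  t=0,i=10
  .#. -> .   bit 2 = 0  t=0,i=0
  ..# -> #   bit 1 = 1  t=0,i=6
  ... -> .   bit 0 = 0  t=0,i=4
  bits 10011010 = 154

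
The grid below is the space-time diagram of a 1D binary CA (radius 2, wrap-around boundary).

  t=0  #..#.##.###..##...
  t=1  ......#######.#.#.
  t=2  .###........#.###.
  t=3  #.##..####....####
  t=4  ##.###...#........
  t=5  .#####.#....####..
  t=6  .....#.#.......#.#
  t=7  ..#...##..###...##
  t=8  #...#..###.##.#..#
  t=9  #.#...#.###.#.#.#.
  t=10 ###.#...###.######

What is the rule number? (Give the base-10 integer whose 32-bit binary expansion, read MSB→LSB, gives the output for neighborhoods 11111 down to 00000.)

  #####|.  b31=0 t=1,i=8
  ####.|.  b30=0 t=1,i=11
  ###.#|#  b29=1 t=1,i=12
  ###..|#  b28=1 t=0,i=10
  ##.##|#  b27=1 t=0,i=7
  ##.#.|.  b26=0 t=1,i=13
  ##..#|#  b25=1 t=0,i=11
  ##...|.  b24=0 t=0,i=15
  #.###|#  b23=1 t=0,i=8
  #.##.|.  b22=0 t=0,i=5
  #.#.#|#  b21=1 t=1,i=14
  #.#..|#  b20=1 t=1,i=16
  #..##|#  b19=1 t=0,i=12
  #..#.|.  b18=0 t=0,i=2
  #...#|#  b17=1 t=0,i=16
  #....|.  b16=0 t=1,i=0
  .####|.  b15=0 t=1,i=7
  .###.|#  b14=1 t=0,i=9
  .##.#|#  b13=1 t=0,i=6
  .##..|#  b12=1 t=0,i=14
  .#.##|.  b11=0 t=0,i=4
  .#.#.|#  b10=1 t=1,i=15
  .#..#|.  b9=0 t=0,i=1
  .#...|.  b8=0 t=1,i=17
  ..###|.  b7=0 t=1,i=6
  ..##.|.  b6=0 t=0,i=13
  ..#.#|.  b5=0 t=0,i=3
  ..#..|.  b4=0 t=0,i=0
  ...##|.  b3=0 t=1,i=5
  ...#.|.  b2=0 t=0,i=17
  ....#|.  b1=0 t=1,i=4
  .....|#  b0=1 t=1,i=1
  bits 00111010101110100111010000000001 = 985297921

985297921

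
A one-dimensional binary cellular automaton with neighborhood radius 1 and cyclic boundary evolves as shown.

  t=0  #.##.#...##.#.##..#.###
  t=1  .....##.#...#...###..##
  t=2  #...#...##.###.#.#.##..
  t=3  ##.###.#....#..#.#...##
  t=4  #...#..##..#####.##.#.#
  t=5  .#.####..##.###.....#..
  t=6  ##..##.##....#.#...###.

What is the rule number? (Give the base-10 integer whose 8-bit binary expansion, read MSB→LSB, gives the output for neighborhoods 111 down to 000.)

  nb ###: next=#  (t=0,i=21, bit7=1)
  nb ##.: next=.  (t=0,i=0, bit6=0)
  nb #.#: next=.  (t=0,i=1, bit5=0)
  nb #..: next=#  (t=0,i=6, bit4=1)
  nb .##: next=.  (t=0,i=2, bit3=0)
  nb .#.: next=#  (t=0,i=5, bit2=1)
  nb ..#: next=#  (t=0,i=8, bit1=1)
  nb ...: next=.  (t=0,i=7, bit0=0)
  bits 10010110 = 150

150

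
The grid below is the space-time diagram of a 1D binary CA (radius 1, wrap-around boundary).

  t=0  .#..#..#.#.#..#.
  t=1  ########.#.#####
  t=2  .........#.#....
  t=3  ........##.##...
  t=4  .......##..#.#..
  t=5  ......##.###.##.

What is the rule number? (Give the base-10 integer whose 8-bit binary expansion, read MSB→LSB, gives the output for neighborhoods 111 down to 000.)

30

  ### -> .   bit 7 = 0  t=1,i=0
  ##. -> .   bit 6 = 0  t=1,i=7
  #.# -> .   bit 5 = 0  t=0,i=8
  #.. -> #   bit 4 = 1  t=0,i=2
  .## -> #   bit 3 = 1  t=1,i=11
  .#. -> #   bit 2 = 1  t=0,i=1
  ..# -> #   bit 1 = 1  t=0,i=0
  ... -> .   bit 0 = 0  t=2,i=0
  bits 00011110 = 30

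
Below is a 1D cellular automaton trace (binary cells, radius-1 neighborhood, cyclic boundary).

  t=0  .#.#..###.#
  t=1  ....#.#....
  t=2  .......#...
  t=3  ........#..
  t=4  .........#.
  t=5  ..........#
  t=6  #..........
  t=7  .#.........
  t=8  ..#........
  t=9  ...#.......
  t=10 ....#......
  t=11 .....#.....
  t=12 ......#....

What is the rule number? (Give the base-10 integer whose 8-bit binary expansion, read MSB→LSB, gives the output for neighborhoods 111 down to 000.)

24

  [7] ### => .  t=0,i=7
  [6] ##. => .  t=0,i=8
  [5] #.# => .  t=0,i=0
  [4] #.. => #  t=0,i=4
  [3] .## => #  t=0,i=6
  [2] .#. => .  t=0,i=1
  [1] ..# => .  t=0,i=5
  [0] ... => .  t=1,i=0
  bits 00011000 = 24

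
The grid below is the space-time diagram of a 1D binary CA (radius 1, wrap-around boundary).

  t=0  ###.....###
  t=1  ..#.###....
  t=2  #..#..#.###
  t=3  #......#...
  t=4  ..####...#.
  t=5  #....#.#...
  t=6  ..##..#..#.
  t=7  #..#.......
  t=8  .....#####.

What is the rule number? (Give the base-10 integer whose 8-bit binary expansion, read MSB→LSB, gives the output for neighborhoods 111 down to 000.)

97

  [7] ### => .  t=0,i=0
  [6] ##. => #  t=0,i=2
  [5] #.# => #  t=1,i=3
  [4] #.. => .  t=0,i=3
  [3] .## => .  t=0,i=8
  [2] .#. => .  t=1,i=2
  [1] ..# => .  t=0,i=7
  [0] ... => #  t=0,i=4
  bits 01100001 = 97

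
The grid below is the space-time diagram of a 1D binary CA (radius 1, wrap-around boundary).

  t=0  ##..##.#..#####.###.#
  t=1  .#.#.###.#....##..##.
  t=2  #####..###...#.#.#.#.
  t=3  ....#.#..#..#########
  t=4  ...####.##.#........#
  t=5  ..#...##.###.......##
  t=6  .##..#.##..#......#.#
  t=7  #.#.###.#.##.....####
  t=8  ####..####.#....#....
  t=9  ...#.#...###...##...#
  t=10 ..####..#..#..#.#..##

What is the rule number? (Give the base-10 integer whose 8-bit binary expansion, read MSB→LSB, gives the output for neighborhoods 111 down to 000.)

  [7] ### => .  t=0,i=0
  [6] ##. => #  t=0,i=1
  [5] #.# => #  t=0,i=6
  [4] #.. => .  t=0,i=2
  [3] .## => .  t=0,i=4
  [2] .#. => #  t=0,i=7
  [1] ..# => #  t=0,i=3
  [0] ... => .  t=1,i=11
  bits 01100110 = 102

102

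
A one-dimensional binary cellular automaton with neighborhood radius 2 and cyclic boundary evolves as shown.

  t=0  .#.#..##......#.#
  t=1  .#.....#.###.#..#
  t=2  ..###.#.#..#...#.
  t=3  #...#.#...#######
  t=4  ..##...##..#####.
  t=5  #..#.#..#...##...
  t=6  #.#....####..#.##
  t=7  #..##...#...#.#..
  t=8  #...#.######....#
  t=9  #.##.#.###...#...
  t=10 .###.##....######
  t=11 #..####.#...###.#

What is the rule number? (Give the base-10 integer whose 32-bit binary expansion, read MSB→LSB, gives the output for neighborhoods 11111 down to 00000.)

  #####|#  b31=1 t=3,i=12
  ####.|.  b30=0 t=3,i=16
  ###.#|#  b29=1 t=1,i=11
  ###..|.  b28=0 t=3,i=0
  ##.##|#  b27=1 t=10,i=0
  ##.#.|.  b26=0 t=1,i=12
  ##..#|.  b25=0 t=4,i=9
  ##...|.  b24=0 t=0,i=8
  #.###|.  b23=0 t=1,i=9
  #.##.|#  b22=1 t=9,i=2
  #.#.#|#  b21=1 t=0,i=1
  #.#..|.  b20=0 t=0,i=3
  #..##|.  b19=0 t=0,i=5
  #..#.|#  b18=1 t=1,i=15
  #...#|#  b17=1 t=2,i=0
  #....|#  b16=1 t=0,i=9
  .####|#  b15=1 t=3,i=11
  .###.|.  b14=0 t=1,i=10
  .##.#|#  b13=1 t=9,i=3
  .##..|#  b12=1 t=0,i=7
  .#.##|#  b11=1 t=1,i=8
  .#.#.|.  b10=0 t=0,i=0
  .#..#|.  b9=0 t=0,i=4
  .#...|#  b8=1 t=1,i=2
  ..###|.  b7=0 t=2,i=2
  ..##.|.  b6=0 t=0,i=6
  ..#.#|.  b5=0 t=0,i=14
  ..#..|#  b4=1 t=2,i=11
  ...##|.  b3=0 t=2,i=1
  ...#.|#  b2=1 t=0,i=13
  ....#|.  b1=0 t=0,i=12
  .....|#  b0=1 t=0,i=10
  bits 10101000011001111011100100010101 = 2825369877

2825369877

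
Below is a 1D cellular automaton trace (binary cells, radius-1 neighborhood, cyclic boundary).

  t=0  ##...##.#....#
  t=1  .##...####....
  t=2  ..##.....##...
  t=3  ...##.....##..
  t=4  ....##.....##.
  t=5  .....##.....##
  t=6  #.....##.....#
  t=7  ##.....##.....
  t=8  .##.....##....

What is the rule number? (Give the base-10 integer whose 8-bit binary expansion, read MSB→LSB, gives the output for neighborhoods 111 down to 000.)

  ### -> .   bit 7 = 0  t=0,i=0
  ##. -> #   bit 6 = 1  t=0,i=1
  #.# -> #   bit 5 = 1  t=0,i=7
  #.. -> #   bit 4 = 1  t=0,i=2
  .## -> .   bit 3 = 0  t=0,i=5
  .#. -> #   bit 2 = 1  t=0,i=8
  ..# -> .   bit 1 = 0  t=0,i=4
  ... -> .   bit 0 = 0  t=0,i=3
  bits 01110100 = 116

116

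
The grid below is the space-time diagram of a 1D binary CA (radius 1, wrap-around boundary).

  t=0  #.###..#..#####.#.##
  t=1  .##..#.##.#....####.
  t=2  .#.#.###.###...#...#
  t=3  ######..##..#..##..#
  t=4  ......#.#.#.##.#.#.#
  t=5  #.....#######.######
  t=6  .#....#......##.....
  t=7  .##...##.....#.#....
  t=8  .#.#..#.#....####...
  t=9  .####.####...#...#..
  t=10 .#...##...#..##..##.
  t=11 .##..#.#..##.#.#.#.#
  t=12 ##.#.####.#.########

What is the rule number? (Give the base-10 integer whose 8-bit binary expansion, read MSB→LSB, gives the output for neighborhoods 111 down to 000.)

  ###|.  b7=0 t=0,i=3
  ##.|.  b6=0 t=0,i=0
  #.#|#  b5=1 t=0,i=1
  #..|#  b4=1 t=0,i=5
  .##|#  b3=1 t=0,i=2
  .#.|#  b2=1 t=0,i=7
  ..#|.  b1=0 t=0,i=6
  ...|.  b0=0 t=1,i=12
  bits 00111100 = 60

60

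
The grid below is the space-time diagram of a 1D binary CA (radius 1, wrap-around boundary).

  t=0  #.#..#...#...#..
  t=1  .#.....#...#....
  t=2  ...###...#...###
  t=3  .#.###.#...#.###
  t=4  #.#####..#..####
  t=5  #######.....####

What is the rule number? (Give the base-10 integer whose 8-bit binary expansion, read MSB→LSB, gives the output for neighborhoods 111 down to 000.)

233

  nb ###: next=#  (t=2,i=4, bit7=1)
  nb ##.: next=#  (t=2,i=5, bit6=1)
  nb #.#: next=#  (t=0,i=1, bit5=1)
  nb #..: next=.  (t=0,i=3, bit4=0)
  nb .##: next=#  (t=2,i=3, bit3=1)
  nb .#.: next=.  (t=0,i=0, bit2=0)
  nb ..#: next=.  (t=0,i=4, bit1=0)
  nb ...: next=#  (t=0,i=7, bit0=1)
  bits 11101001 = 233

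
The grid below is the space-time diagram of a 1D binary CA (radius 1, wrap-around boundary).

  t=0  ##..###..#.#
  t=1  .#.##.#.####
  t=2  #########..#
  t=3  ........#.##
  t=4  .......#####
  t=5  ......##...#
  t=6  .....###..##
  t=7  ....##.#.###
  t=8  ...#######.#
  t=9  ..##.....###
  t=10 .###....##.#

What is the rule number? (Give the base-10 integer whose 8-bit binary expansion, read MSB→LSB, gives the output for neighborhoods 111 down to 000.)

  [7] ### => .  t=0,i=0
  [6] ##. => #  t=0,i=1
  [5] #.# => #  t=0,i=10
  [4] #.. => .  t=0,i=2
  [3] .## => #  t=0,i=4
  [2] .#. => #  t=0,i=9
  [1] ..# => #  t=0,i=3
  [0] ... => .  t=3,i=1
  bits 01101110 = 110

110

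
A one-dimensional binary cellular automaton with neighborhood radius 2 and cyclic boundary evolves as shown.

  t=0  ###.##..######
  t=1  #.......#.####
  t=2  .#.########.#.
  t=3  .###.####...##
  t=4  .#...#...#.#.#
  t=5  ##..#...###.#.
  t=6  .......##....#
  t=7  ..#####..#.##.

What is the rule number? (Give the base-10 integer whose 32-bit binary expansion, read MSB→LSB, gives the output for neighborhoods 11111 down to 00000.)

2173709999

  ##### -> #   bit 31 = 1  t=0,i=0
  ####. -> .   bit 30 = 0  t=0,i=1
  ###.# -> .   bit 29 = 0  t=0,i=2
  ###.. -> .   bit 28 = 0  t=1,i=0
  ##.## -> .   bit 27 = 0  t=0,i=3
  ##.#. -> .   bit 26 = 0  t=2,i=11
  ##..# -> .   bit 25 = 0  t=0,i=6
  ##... -> #   bit 24 = 1  t=1,i=1
  #.### -> #   bit 23 = 1  t=1,i=10
  #.##. -> .   bit 22 = 0  t=0,i=4
  #.#.# -> .   bit 21 = 0  t=4,i=11
  #.#.. -> #   bit 20 = 1  t=2,i=12
  #..## -> .   bit 19 = 0  t=0,i=7
  #..#. -> .   bit 18 = 0  t=2,i=0
  #...# -> .   bit 17 = 0  t=3,i=10
  #.... -> .   bit 16 = 0  t=1,i=2
  .#### -> .   bit 15 = 0  t=0,i=9
  .###. -> .   bit 14 = 0  t=3,i=2
  .##.# -> #   bit 13 = 1  t=3,i=13
  .##.. -> .   bit 12 = 0  t=0,i=5
  .#.## -> #   bit 11 = 1  t=1,i=9
  .#.#. -> #   bit 10 = 1  t=4,i=0
  .#..# -> #   bit 9 = 1  t=2,i=13
  .#... -> .   bit 8 = 0  t=4,i=2
  ..### -> #   bit 7 = 1  t=0,i=8
  ..##. -> .   bit 6 = 0  t=3,i=12
  ..#.# -> #   bit 5 = 1  t=1,i=8
  ..#.. -> .   bit 4 = 0  t=4,i=5
  ...## -> #   bit 3 = 1  t=3,i=11
  ...#. -> #   bit 2 = 1  t=1,i=7
  ....# -> #   bit 1 = 1  t=1,i=6
  ..... -> #   bit 0 = 1  t=1,i=3
  bits 10000001100100000010111010101111 = 2173709999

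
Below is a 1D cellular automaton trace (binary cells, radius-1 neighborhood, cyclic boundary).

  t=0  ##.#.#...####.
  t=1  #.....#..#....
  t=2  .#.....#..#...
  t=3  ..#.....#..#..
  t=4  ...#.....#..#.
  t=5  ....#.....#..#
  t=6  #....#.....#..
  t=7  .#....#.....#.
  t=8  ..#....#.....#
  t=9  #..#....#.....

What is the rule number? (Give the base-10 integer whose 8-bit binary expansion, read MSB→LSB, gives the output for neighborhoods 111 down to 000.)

24

  nb ###: next=.  (t=0,i=10, bit7=0)
  nb ##.: next=.  (t=0,i=1, bit6=0)
  nb #.#: next=.  (t=0,i=2, bit5=0)
  nb #..: next=#  (t=0,i=6, bit4=1)
  nb .##: next=#  (t=0,i=0, bit3=1)
  nb .#.: next=.  (t=0,i=3, bit2=0)
  nb ..#: next=.  (t=0,i=8, bit1=0)
  nb ...: next=.  (t=0,i=7, bit0=0)
  bits 00011000 = 24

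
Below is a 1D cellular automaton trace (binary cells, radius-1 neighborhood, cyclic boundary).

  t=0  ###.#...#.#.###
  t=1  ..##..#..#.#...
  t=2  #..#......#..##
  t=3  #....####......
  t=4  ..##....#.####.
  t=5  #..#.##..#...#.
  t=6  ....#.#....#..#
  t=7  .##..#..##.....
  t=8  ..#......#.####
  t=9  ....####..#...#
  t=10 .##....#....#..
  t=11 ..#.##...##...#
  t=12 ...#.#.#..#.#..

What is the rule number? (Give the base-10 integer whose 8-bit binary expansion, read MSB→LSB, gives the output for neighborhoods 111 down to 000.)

97

  nb ###: next=.  (t=0,i=0, bit7=0)
  nb ##.: next=#  (t=0,i=2, bit6=1)
  nb #.#: next=#  (t=0,i=3, bit5=1)
  nb #..: next=.  (t=0,i=5, bit4=0)
  nb .##: next=.  (t=0,i=12, bit3=0)
  nb .#.: next=.  (t=0,i=4, bit2=0)
  nb ..#: next=.  (t=0,i=7, bit1=0)
  nb ...: next=#  (t=0,i=6, bit0=1)
  bits 01100001 = 97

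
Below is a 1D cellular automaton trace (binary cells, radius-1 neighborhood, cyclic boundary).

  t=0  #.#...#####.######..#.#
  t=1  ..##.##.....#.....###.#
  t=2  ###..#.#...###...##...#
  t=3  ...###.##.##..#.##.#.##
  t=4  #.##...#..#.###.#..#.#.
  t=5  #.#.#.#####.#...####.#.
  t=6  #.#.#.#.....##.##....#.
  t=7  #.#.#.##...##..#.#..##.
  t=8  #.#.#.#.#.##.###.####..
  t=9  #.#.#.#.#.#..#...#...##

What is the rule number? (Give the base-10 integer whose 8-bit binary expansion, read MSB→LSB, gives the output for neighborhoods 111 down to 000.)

30

  [7] ### => .  t=0,i=7
  [6] ##. => .  t=0,i=0
  [5] #.# => .  t=0,i=1
  [4] #.. => #  t=0,i=3
  [3] .## => #  t=0,i=6
  [2] .#. => #  t=0,i=2
  [1] ..# => #  t=0,i=5
  [0] ... => .  t=0,i=4
  bits 00011110 = 30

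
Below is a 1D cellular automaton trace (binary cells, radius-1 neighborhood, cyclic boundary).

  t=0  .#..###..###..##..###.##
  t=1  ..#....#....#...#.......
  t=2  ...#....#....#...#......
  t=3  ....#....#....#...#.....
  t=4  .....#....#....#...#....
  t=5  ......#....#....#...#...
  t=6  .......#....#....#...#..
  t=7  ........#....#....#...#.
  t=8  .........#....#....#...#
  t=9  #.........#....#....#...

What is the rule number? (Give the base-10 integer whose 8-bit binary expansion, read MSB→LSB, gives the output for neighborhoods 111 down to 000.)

16

  nb ###: next=.  (t=0,i=5, bit7=0)
  nb ##.: next=.  (t=0,i=6, bit6=0)
  nb #.#: next=.  (t=0,i=0, bit5=0)
  nb #..: next=#  (t=0,i=2, bit4=1)
  nb .##: next=.  (t=0,i=4, bit3=0)
  nb .#.: next=.  (t=0,i=1, bit2=0)
  nb ..#: next=.  (t=0,i=3, bit1=0)
  nb ...: next=.  (t=1,i=0, bit0=0)
  bits 00010000 = 16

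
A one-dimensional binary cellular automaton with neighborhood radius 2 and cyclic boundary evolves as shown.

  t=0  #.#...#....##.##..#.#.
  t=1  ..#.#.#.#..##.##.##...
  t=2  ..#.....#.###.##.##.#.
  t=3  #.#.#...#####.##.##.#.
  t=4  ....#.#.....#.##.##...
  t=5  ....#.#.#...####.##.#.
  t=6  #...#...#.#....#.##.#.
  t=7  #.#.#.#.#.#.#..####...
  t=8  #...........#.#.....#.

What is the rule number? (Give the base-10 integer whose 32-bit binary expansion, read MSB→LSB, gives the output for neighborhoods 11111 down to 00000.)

551516272

  ##### -> .   bit 31 = 0  t=3,i=10
  ####. -> .   bit 30 = 0  t=3,i=11
  ###.# -> #   bit 29 = 1  t=2,i=12
  ###.. -> .   bit 28 = 0  t=7,i=18
  ##.## -> .   bit 27 = 0  t=0,i=13
  ##.#. -> .   bit 26 = 0  t=2,i=19
  ##..# -> .   bit 25 = 0  t=0,i=16
  ##... -> .   bit 24 = 0  t=1,i=19
  #.### -> #   bit 23 = 1  t=2,i=10
  #.##. -> #   bit 22 = 1  t=0,i=14
  #.#.# -> .   bit 21 = 0  t=0,i=0
  #.#.. -> #   bit 20 = 1  t=0,i=2
  #..## -> #   bit 19 = 1  t=1,i=10
  #..#. -> #   bit 18 = 1  t=0,i=17
  #...# -> #   bit 17 = 1  t=0,i=4
  #.... -> #   bit 16 = 1  t=0,i=8
  .#### -> .   bit 15 = 0  t=3,i=9
  .###. -> #   bit 14 = 1  t=2,i=11
  .##.# -> #   bit 13 = 1  t=0,i=12
  .##.. -> #   bit 12 = 1  t=0,i=15
  .#.## -> #   bit 11 = 1  t=2,i=9
  .#.#. -> .   bit 10 = 0  t=0,i=1
  .#..# -> .   bit 9 = 0  t=1,i=9
  .#... -> .   bit 8 = 0  t=0,i=3
  ..### -> .   bit 7 = 0  t=3,i=8
  ..##. -> #   bit 6 = 1  t=0,i=11
  ..#.# -> #   bit 5 = 1  t=0,i=18
  ..#.. -> #   bit 4 = 1  t=0,i=6
  ...## -> .   bit 3 = 0  t=0,i=10
  ...#. -> .   bit 2 = 0  t=0,i=5
  ....# -> .   bit 1 = 0  t=0,i=9
  ..... -> .   bit 0 = 0  t=1,i=21
  bits 00100000110111110111100001110000 = 551516272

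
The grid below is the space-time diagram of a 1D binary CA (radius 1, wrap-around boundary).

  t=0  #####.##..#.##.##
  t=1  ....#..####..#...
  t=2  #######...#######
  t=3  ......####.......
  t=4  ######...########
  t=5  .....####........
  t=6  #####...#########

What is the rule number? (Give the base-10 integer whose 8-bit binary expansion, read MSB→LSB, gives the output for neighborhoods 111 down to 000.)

  [7] ### => .  t=0,i=0
  [6] ##. => #  t=0,i=4
  [5] #.# => .  t=0,i=5
  [4] #.. => #  t=0,i=8
  [3] .## => .  t=0,i=6
  [2] .#. => #  t=0,i=10
  [1] ..# => #  t=0,i=9
  [0] ... => #  t=1,i=0
  bits 01010111 = 87

87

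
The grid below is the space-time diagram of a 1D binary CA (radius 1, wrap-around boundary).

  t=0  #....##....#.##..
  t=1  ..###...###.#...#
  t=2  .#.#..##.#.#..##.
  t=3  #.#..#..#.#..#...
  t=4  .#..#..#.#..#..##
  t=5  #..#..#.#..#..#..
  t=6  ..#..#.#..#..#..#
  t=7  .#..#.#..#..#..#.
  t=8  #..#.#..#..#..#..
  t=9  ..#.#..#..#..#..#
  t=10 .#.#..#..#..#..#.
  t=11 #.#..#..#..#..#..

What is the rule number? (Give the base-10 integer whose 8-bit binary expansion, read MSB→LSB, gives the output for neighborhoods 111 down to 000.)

163

  nb ###: next=#  (t=1,i=3, bit7=1)
  nb ##.: next=.  (t=0,i=6, bit6=0)
  nb #.#: next=#  (t=0,i=12, bit5=1)
  nb #..: next=.  (t=0,i=1, bit4=0)
  nb .##: next=.  (t=0,i=5, bit3=0)
  nb .#.: next=.  (t=0,i=0, bit2=0)
  nb ..#: next=#  (t=0,i=4, bit1=1)
  nb ...: next=#  (t=0,i=2, bit0=1)
  bits 10100011 = 163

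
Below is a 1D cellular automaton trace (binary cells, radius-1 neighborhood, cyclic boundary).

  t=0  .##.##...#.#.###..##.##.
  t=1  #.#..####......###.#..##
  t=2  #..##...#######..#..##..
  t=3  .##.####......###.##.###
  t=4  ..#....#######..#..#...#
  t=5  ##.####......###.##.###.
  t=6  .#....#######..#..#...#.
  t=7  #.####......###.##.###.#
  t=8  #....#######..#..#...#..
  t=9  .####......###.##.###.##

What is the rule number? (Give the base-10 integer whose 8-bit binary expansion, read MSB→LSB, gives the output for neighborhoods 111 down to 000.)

  ###|.  b7=0 t=0,i=14
  ##.|#  b6=1 t=0,i=2
  #.#|.  b5=0 t=0,i=3
  #..|#  b4=1 t=0,i=6
  .##|.  b3=0 t=0,i=1
  .#.|.  b2=0 t=0,i=9
  ..#|#  b1=1 t=0,i=0
  ...|#  b0=1 t=0,i=7
  bits 01010011 = 83

83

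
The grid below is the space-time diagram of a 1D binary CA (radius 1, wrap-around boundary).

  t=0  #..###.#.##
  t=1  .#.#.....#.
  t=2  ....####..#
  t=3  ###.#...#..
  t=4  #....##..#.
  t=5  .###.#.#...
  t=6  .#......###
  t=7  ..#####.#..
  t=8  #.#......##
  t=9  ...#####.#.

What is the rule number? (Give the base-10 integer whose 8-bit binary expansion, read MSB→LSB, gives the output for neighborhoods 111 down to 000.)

25

  nb ###: next=.  (t=0,i=4, bit7=0)
  nb ##.: next=.  (t=0,i=0, bit6=0)
  nb #.#: next=.  (t=0,i=6, bit5=0)
  nb #..: next=#  (t=0,i=1, bit4=1)
  nb .##: next=#  (t=0,i=3, bit3=1)
  nb .#.: next=.  (t=0,i=7, bit2=0)
  nb ..#: next=.  (t=0,i=2, bit1=0)
  nb ...: next=#  (t=1,i=5, bit0=1)
  bits 00011001 = 25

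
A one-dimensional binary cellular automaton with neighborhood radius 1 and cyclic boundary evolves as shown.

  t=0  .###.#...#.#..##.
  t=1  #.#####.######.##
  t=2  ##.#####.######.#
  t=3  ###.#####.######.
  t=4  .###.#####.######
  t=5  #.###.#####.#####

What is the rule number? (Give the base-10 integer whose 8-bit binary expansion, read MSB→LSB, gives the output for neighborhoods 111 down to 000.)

  ###|#  b7=1 t=0,i=2
  ##.|#  b6=1 t=0,i=3
  #.#|#  b5=1 t=0,i=4
  #..|#  b4=1 t=0,i=6
  .##|.  b3=0 t=0,i=1
  .#.|#  b2=1 t=0,i=5
  ..#|#  b1=1 t=0,i=0
  ...|.  b0=0 t=0,i=7
  bits 11110110 = 246

246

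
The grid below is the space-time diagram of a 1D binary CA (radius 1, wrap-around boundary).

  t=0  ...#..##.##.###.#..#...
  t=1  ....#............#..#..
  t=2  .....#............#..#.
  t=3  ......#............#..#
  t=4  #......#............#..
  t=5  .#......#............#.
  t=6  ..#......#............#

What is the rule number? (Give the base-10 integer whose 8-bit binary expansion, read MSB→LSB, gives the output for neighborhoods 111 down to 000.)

16

  ###|.  b7=0 t=0,i=13
  ##.|.  b6=0 t=0,i=7
  #.#|.  b5=0 t=0,i=8
  #..|#  b4=1 t=0,i=4
  .##|.  b3=0 t=0,i=6
  .#.|.  b2=0 t=0,i=3
  ..#|.  b1=0 t=0,i=2
  ...|.  b0=0 t=0,i=0
  bits 00010000 = 16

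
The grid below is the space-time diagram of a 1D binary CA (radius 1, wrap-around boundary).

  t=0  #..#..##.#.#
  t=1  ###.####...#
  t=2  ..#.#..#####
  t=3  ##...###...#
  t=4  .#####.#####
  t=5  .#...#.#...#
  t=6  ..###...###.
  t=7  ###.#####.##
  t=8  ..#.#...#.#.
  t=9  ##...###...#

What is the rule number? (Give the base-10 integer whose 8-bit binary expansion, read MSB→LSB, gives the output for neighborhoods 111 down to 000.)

  ###|.  b7=0 t=1,i=0
  ##.|#  b6=1 t=0,i=0
  #.#|.  b5=0 t=0,i=8
  #..|#  b4=1 t=0,i=1
  .##|#  b3=1 t=0,i=6
  .#.|.  b2=0 t=0,i=3
  ..#|#  b1=1 t=0,i=2
  ...|#  b0=1 t=1,i=9
  bits 01011011 = 91

91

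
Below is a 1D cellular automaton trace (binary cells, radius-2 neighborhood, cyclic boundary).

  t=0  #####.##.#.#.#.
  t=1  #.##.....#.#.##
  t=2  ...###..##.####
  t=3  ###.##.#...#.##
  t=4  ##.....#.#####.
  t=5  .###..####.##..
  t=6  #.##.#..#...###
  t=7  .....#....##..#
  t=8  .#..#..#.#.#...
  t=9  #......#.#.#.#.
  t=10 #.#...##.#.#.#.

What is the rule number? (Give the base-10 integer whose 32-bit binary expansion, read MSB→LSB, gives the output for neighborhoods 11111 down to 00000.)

3518715948

  [31] ##### => #  t=0,i=2
  [30] ####. => #  t=0,i=3
  [29] ###.# => .  t=0,i=4
  [28] ###.. => #  t=2,i=5
  [27] ##.## => .  t=0,i=5
  [26] ##.#. => .  t=0,i=8
  [25] ##..# => .  t=2,i=6
  [24] ##... => #  t=1,i=4
  [23] #.### => #  t=0,i=0
  [22] #.##. => .  t=0,i=6
  [21] #.#.# => #  t=0,i=9
  [20] #.#.. => #  t=3,i=7
  [19] #..## => #  t=2,i=7
  [18] #..#. => .  t=6,i=7
  [17] #...# => #  t=2,i=1
  [16] #.... => #  t=1,i=5
  [15] .#### => .  t=0,i=1
  [14] .###. => #  t=1,i=14
  [13] .##.# => .  t=0,i=7
  [12] .##.. => #  t=1,i=3
  [11] .#.## => #  t=0,i=14
  [10] .#.#. => .  t=0,i=10
  [9] .#..# => .  t=6,i=6
  [8] .#... => .  t=3,i=8
  [7] ..### => .  t=2,i=3
  [6] ..##. => .  t=2,i=8
  [5] ..#.# => #  t=1,i=9
  [4] ..#.. => .  t=6,i=8
  [3] ...## => #  t=2,i=2
  [2] ...#. => #  t=1,i=8
  [1] ....# => .  t=1,i=7
  [0] ..... => .  t=1,i=6
  bits 11010001101110110101100000101100 = 3518715948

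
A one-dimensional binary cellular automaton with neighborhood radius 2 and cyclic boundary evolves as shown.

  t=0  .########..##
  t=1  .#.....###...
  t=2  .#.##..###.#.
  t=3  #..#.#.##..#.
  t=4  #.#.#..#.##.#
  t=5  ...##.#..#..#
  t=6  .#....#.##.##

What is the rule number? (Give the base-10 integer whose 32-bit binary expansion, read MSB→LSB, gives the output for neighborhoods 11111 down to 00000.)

  nb #####: next=.  (t=0,i=3, bit31=0)
  nb ####.: next=#  (t=0,i=7, bit30=1)
  nb ###.#: next=.  (t=2,i=9, bit29=0)
  nb ###..: next=#  (t=0,i=8, bit28=1)
  nb ##.##: next=.  (t=0,i=0, bit27=0)
  nb ##.#.: next=.  (t=2,i=10, bit26=0)
  nb ##..#: next=#  (t=0,i=9, bit25=1)
  nb ##...: next=.  (t=1,i=10, bit24=0)
  nb #.###: next=#  (t=0,i=1, bit23=1)
  nb #.##.: next=#  (t=2,i=3, bit22=1)
  nb #.#.#: next=.  (t=3,i=5, bit21=0)
  nb #.#..: next=#  (t=2,i=11, bit20=1)
  nb #..##: next=.  (t=0,i=10, bit19=0)
  nb #..#.: next=#  (t=2,i=0, bit18=1)
  nb #...#: next=#  (t=5,i=1, bit17=1)
  nb #....: next=#  (t=1,i=3, bit16=1)
  nb .####: next=.  (t=0,i=2, bit15=0)
  nb .###.: next=#  (t=1,i=8, bit14=1)
  nb .##.#: next=.  (t=0,i=12, bit13=0)
  nb .##..: next=.  (t=2,i=4, bit12=0)
  nb .#.##: next=.  (t=2,i=2, bit11=0)
  nb .#.#.: next=#  (t=3,i=4, bit10=1)
  nb .#..#: next=.  (t=2,i=12, bit9=0)
  nb .#...: next=.  (t=1,i=2, bit8=0)
  nb ..###: next=#  (t=1,i=7, bit7=1)
  nb ..##.: next=.  (t=0,i=11, bit6=0)
  nb ..#.#: next=.  (t=2,i=1, bit5=0)
  nb ..#..: next=#  (t=1,i=1, bit4=1)
  nb ...##: next=.  (t=1,i=6, bit3=0)
  nb ...#.: next=.  (t=1,i=0, bit2=0)
  nb ....#: next=.  (t=1,i=5, bit1=0)
  nb .....: next=#  (t=1,i=4, bit0=1)
  bits 01010010110101110100010010010001 = 1389839505

1389839505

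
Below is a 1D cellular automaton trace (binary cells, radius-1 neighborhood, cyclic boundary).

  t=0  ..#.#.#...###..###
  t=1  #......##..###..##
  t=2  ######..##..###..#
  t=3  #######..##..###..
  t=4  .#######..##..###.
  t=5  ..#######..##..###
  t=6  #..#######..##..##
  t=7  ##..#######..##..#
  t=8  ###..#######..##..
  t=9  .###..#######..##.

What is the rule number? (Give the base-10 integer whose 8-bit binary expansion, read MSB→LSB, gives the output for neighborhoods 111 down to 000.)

  ###|#  b7=1 t=0,i=11
  ##.|#  b6=1 t=0,i=12
  #.#|.  b5=0 t=0,i=3
  #..|#  b4=1 t=0,i=0
  .##|.  b3=0 t=0,i=10
  .#.|.  b2=0 t=0,i=2
  ..#|.  b1=0 t=0,i=1
  ...|#  b0=1 t=0,i=8
  bits 11010001 = 209

209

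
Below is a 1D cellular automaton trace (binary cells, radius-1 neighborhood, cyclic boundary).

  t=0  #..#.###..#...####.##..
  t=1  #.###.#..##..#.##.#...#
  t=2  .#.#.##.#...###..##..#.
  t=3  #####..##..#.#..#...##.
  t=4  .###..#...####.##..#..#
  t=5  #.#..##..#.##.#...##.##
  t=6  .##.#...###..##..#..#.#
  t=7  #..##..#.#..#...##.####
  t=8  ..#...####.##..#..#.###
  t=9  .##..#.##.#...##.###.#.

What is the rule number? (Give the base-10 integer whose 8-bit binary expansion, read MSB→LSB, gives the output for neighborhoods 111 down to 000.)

  nb ###: next=#  (t=0,i=6, bit7=1)
  nb ##.: next=.  (t=0,i=7, bit6=0)
  nb #.#: next=#  (t=0,i=4, bit5=1)
  nb #..: next=.  (t=0,i=1, bit4=0)
  nb .##: next=.  (t=0,i=5, bit3=0)
  nb .#.: next=#  (t=0,i=0, bit2=1)
  nb ..#: next=#  (t=0,i=2, bit1=1)
  nb ...: next=.  (t=0,i=12, bit0=0)
  bits 10100110 = 166

166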